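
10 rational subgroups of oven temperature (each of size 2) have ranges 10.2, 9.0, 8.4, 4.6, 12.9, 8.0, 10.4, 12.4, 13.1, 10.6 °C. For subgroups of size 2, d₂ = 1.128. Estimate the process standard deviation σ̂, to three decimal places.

8.830

R̄ = (10.2 + 9.0 + 8.4 + 4.6 + 12.9 + 8.0 + 10.4 + 12.4 + 13.1 + 10.6) / 10 = 9.9600
σ̂ = R̄ / d₂ = 9.9600 / 1.128 = 8.8298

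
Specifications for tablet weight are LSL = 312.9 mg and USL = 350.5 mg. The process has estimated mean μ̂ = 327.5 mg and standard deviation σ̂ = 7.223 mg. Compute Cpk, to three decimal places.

Cpu = (USL − μ̂) / (3σ̂) = (350.5 − 327.5) / (3 × 7.223) = 1.0614; Cpl = (μ̂ − LSL) / (3σ̂) = (327.5 − 312.9) / (3 × 7.223) = 0.6738; Cpk = min(Cpu, Cpl) = 0.6738

0.674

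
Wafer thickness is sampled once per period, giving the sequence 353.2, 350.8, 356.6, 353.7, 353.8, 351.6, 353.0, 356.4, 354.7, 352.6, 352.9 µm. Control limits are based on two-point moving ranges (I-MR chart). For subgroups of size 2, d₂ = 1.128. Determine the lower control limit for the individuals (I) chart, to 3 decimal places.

347.642

X̄ = (353.2 + 350.8 + 356.6 + 353.7 + 353.8 + 351.6 + 353.0 + 356.4 + 354.7 + 352.6 + 352.9) / 11 = 353.5727
Moving ranges: 2.4, 5.8, 2.9, 0.1, 2.2, 1.4, 3.4, 1.7, 2.1, 0.3; M̄R̄ = 22.3000 / 10 = 2.2300
LCL = X̄ − 3·M̄R̄/d₂ = 353.5727 − 3 × 2.2300 / 1.128 = 347.6419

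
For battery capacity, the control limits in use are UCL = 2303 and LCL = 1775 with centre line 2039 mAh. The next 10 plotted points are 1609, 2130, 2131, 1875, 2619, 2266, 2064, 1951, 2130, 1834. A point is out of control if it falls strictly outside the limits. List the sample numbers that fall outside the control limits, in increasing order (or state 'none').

Compare each point to [1775, 2303]: sample 1 = 1609 < LCL; sample 5 = 2619 > UCL.

1, 5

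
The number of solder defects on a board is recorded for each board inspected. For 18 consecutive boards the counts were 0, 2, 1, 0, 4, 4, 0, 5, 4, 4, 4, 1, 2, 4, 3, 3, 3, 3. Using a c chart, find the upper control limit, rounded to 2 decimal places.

c̄ = (0 + 2 + 1 + 0 + 4 + 4 + 0 + 5 + 4 + 4 + 4 + 1 + 2 + 4 + 3 + 3 + 3 + 3) / 18 = 47 / 18 = 2.6111
UCL = c̄ + 3√c̄ = 2.6111 + 3 × √2.6111 = 2.6111 + 3 × 1.6159 = 7.4588

7.46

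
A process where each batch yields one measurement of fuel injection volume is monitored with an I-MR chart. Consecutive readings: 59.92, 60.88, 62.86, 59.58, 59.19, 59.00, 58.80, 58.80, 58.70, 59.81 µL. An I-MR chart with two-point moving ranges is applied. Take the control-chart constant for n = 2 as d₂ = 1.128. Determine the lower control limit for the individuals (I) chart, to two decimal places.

X̄ = (59.92 + 60.88 + 62.86 + 59.58 + 59.19 + 59.00 + 58.80 + 58.80 + 58.70 + 59.81) / 10 = 59.7540
Moving ranges: 0.96, 1.98, 3.28, 0.39, 0.19, 0.20, 0.00, 0.10, 1.11; M̄R̄ = 8.2100 / 9 = 0.9122
LCL = X̄ − 3·M̄R̄/d₂ = 59.7540 − 3 × 0.9122 / 1.128 = 57.3279

57.33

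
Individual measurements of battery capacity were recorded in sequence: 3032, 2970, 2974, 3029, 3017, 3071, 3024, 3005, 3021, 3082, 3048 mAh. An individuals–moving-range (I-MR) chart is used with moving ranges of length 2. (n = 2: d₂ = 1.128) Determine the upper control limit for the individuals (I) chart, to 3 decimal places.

3121.627

X̄ = (3032 + 2970 + 2974 + 3029 + 3017 + 3071 + 3024 + 3005 + 3021 + 3082 + 3048) / 11 = 3024.8182
Moving ranges: 62, 4, 55, 12, 54, 47, 19, 16, 61, 34; M̄R̄ = 364.0000 / 10 = 36.4000
UCL = X̄ + 3·M̄R̄/d₂ = 3024.8182 + 3 × 36.4000 / 1.128 = 3121.6267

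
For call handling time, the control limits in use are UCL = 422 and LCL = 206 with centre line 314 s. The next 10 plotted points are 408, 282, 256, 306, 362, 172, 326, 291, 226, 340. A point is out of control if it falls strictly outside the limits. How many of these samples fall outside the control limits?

Compare each point to [206, 422]: sample 6 = 172 < LCL.

1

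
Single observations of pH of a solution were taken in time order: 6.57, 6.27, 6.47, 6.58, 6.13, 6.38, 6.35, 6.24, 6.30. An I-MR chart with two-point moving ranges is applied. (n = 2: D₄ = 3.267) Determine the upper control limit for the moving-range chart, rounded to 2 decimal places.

Moving ranges: 0.30, 0.20, 0.11, 0.45, 0.25, 0.03, 0.11, 0.06; M̄R̄ = 1.5100 / 8 = 0.1888
UCL_MR = D₄·M̄R̄ = 3.267 × 0.1888 = 0.6166

0.62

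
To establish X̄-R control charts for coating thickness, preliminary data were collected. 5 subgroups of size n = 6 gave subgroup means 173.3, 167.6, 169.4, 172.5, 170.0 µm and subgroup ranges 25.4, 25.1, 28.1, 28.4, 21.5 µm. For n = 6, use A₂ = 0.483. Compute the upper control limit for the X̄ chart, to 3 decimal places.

X̄̄ = (173.3 + 167.6 + 169.4 + 172.5 + 170.0) / 5 = 852.8000 / 5 = 170.5600
R̄ = (25.4 + 25.1 + 28.1 + 28.4 + 21.5) / 5 = 128.5000 / 5 = 25.7000
UCL = X̄̄ + A₂·R̄ = 170.5600 + 0.483 × 25.7000 = 182.9731

182.973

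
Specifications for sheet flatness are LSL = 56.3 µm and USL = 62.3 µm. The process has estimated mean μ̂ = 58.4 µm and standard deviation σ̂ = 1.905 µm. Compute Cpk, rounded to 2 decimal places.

Cpu = (USL − μ̂) / (3σ̂) = (62.3 − 58.4) / (3 × 1.905) = 0.6824; Cpl = (μ̂ − LSL) / (3σ̂) = (58.4 − 56.3) / (3 × 1.905) = 0.3675; Cpk = min(Cpu, Cpl) = 0.3675

0.37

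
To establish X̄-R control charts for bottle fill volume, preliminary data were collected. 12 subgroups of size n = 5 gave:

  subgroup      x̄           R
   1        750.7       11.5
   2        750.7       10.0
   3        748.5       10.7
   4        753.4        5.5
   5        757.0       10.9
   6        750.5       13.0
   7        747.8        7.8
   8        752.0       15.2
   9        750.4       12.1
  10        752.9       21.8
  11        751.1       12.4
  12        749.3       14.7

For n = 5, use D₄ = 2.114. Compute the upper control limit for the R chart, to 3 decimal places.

25.650

R̄ = (11.5 + 10.0 + 10.7 + 5.5 + 10.9 + 13.0 + 7.8 + 15.2 + 12.1 + 21.8 + 12.4 + 14.7) / 12 = 145.6000 / 12 = 12.1333
UCL_R = D₄·R̄ = 2.114 × 12.1333 = 25.6499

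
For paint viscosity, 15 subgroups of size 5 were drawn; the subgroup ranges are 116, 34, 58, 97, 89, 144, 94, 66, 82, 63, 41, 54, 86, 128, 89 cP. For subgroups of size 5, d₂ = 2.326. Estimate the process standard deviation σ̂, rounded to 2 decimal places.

35.57

R̄ = (116 + 34 + 58 + 97 + 89 + 144 + 94 + 66 + 82 + 63 + 41 + 54 + 86 + 128 + 89) / 15 = 82.7333
σ̂ = R̄ / d₂ = 82.7333 / 2.326 = 35.5689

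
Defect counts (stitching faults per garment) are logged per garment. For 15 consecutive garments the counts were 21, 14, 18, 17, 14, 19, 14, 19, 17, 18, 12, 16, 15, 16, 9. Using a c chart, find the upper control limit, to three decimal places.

c̄ = (21 + 14 + 18 + 17 + 14 + 19 + 14 + 19 + 17 + 18 + 12 + 16 + 15 + 16 + 9) / 15 = 239 / 15 = 15.9333
UCL = c̄ + 3√c̄ = 15.9333 + 3 × √15.9333 = 15.9333 + 3 × 3.9917 = 27.9083

27.908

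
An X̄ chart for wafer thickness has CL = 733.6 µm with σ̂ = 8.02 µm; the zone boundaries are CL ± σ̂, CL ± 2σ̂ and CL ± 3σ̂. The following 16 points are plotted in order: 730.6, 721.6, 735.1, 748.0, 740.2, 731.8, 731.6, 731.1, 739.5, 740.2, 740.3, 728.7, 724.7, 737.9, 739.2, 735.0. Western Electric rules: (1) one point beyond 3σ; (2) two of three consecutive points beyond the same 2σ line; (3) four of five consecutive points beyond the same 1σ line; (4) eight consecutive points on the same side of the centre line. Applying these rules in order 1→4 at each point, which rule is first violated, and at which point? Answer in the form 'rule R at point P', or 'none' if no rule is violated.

Zone of each point (C = within 1σ̂, B = 1σ̂–2σ̂, A = 2σ̂–3σ̂, * = beyond 3σ̂; sign = side of CL): 1:-C, 2:-B, 3:+C, 4:+B, 5:+C, 6:-C, 7:-C, 8:-C, 9:+C, 10:+C, 11:+C, 12:-C, 13:-B, 14:+C, 15:+C, 16:+C
No rule fires across all 16 points.

none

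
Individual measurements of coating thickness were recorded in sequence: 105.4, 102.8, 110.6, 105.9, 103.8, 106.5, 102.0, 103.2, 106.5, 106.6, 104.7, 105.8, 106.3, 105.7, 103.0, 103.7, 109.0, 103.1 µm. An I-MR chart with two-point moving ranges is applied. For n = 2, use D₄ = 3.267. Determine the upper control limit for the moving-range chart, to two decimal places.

9.17

Moving ranges: 2.6, 7.8, 4.7, 2.1, 2.7, 4.5, 1.2, 3.3, 0.1, 1.9, 1.1, 0.5, 0.6, 2.7, 0.7, 5.3, 5.9; M̄R̄ = 47.7000 / 17 = 2.8059
UCL_MR = D₄·M̄R̄ = 3.267 × 2.8059 = 9.1668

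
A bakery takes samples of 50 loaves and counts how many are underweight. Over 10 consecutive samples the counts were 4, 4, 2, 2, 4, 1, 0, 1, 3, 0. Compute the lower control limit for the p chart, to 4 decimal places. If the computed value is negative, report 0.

0.0000

p̄ = Σdᵢ / (k·n) = 21 / (10 × 50) = 0.04200
LCL = p̄ − 3·√(p̄(1−p̄)/n) = 0.04200 − 3 × 0.02837 = -0.04310 → 0 (negative, so LCL = 0)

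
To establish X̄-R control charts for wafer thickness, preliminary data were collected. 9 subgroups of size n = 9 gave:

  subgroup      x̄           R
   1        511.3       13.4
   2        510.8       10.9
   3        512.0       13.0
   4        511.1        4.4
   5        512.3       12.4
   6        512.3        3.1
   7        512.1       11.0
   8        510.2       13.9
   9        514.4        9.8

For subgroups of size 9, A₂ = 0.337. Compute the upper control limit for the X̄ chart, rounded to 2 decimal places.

X̄̄ = (511.3 + 510.8 + 512.0 + 511.1 + 512.3 + 512.3 + 512.1 + 510.2 + 514.4) / 9 = 4606.5000 / 9 = 511.8333
R̄ = (13.4 + 10.9 + 13.0 + 4.4 + 12.4 + 3.1 + 11.0 + 13.9 + 9.8) / 9 = 91.9000 / 9 = 10.2111
UCL = X̄̄ + A₂·R̄ = 511.8333 + 0.337 × 10.2111 = 515.2745

515.27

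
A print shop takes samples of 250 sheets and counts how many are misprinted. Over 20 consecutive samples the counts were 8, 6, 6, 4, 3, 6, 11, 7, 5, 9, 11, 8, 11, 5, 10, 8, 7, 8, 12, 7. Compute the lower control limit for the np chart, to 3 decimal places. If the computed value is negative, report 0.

0.000

p̄ = Σdᵢ / (k·n) = 152 / (20 × 250) = 0.03040
LCL = np̄ − 3·√(np̄(1−p̄)) = 7.6000 − 3 × 2.7146 = -0.5437 → 0 (negative, so LCL = 0)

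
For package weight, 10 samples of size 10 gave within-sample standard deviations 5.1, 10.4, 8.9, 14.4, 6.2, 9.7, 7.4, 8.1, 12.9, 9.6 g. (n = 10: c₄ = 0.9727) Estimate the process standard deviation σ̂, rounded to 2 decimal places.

9.53

s̄ = (5.1 + 10.4 + 8.9 + 14.4 + 6.2 + 9.7 + 7.4 + 8.1 + 12.9 + 9.6) / 10 = 9.2700
σ̂ = s̄ / c₄ = 9.2700 / 0.9727 = 9.5302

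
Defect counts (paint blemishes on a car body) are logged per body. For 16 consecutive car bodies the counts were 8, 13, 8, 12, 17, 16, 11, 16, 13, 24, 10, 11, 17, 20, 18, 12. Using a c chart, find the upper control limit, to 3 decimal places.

c̄ = (8 + 13 + 8 + 12 + 17 + 16 + 11 + 16 + 13 + 24 + 10 + 11 + 17 + 20 + 18 + 12) / 16 = 226 / 16 = 14.1250
UCL = c̄ + 3√c̄ = 14.1250 + 3 × √14.1250 = 14.1250 + 3 × 3.7583 = 25.4000

25.400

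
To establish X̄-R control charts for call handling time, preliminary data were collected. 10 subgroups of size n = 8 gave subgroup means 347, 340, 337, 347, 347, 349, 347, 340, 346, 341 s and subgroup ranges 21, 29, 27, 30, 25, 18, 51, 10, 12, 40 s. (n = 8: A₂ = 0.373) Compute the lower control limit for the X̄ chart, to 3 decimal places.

334.290

X̄̄ = (347 + 340 + 337 + 347 + 347 + 349 + 347 + 340 + 346 + 341) / 10 = 3441.0000 / 10 = 344.1000
R̄ = (21 + 29 + 27 + 30 + 25 + 18 + 51 + 10 + 12 + 40) / 10 = 263.0000 / 10 = 26.3000
LCL = X̄̄ − A₂·R̄ = 344.1000 − 0.373 × 26.3000 = 334.2901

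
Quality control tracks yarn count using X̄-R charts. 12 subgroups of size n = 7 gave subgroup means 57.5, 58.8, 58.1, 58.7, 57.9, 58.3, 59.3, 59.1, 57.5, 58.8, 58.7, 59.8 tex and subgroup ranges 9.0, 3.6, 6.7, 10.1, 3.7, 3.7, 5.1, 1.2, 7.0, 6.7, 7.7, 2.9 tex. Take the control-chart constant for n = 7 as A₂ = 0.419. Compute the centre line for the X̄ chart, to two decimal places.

58.54

X̄̄ = (57.5 + 58.8 + 58.1 + 58.7 + 57.9 + 58.3 + 59.3 + 59.1 + 57.5 + 58.8 + 58.7 + 59.8) / 12 = 702.5000 / 12 = 58.5417
CL = X̄̄ = 58.5417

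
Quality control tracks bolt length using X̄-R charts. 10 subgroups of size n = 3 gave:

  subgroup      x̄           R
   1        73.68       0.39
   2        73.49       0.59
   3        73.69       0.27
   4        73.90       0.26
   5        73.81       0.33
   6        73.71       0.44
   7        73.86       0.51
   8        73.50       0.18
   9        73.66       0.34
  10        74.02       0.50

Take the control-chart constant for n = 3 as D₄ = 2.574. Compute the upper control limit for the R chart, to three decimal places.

0.981

R̄ = (0.39 + 0.59 + 0.27 + 0.26 + 0.33 + 0.44 + 0.51 + 0.18 + 0.34 + 0.50) / 10 = 3.8100 / 10 = 0.3810
UCL_R = D₄·R̄ = 2.574 × 0.3810 = 0.9807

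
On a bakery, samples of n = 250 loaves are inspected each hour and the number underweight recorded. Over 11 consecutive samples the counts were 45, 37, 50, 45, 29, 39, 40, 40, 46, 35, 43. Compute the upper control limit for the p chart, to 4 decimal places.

0.2334

p̄ = Σdᵢ / (k·n) = 449 / (11 × 250) = 0.16327
UCL = p̄ + 3·√(p̄(1−p̄)/n) = 0.16327 + 3 × √(0.16327×0.83673/250) = 0.16327 + 3 × 0.02338 = 0.23340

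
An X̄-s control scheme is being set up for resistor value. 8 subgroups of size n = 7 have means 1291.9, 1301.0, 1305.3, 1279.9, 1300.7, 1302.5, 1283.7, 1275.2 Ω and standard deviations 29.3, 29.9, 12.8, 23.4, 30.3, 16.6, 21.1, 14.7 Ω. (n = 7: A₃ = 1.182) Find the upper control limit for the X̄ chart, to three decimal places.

X̄̄ = (1291.9 + 1301.0 + 1305.3 + 1279.9 + 1300.7 + 1302.5 + 1283.7 + 1275.2) / 8 = 1292.5250
s̄ = (29.3 + 29.9 + 12.8 + 23.4 + 30.3 + 16.6 + 21.1 + 14.7) / 8 = 22.2625
UCL = X̄̄ + A₃·s̄ = 1292.5250 + 1.182 × 22.2625 = 1318.8393

1318.839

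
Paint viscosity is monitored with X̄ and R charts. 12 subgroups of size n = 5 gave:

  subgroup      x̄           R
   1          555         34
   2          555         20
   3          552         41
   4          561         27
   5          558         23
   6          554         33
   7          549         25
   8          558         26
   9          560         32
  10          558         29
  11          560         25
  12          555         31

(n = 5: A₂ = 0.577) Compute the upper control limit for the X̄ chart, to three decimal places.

X̄̄ = (555 + 555 + 552 + 561 + 558 + 554 + 549 + 558 + 560 + 558 + 560 + 555) / 12 = 6675.0000 / 12 = 556.2500
R̄ = (34 + 20 + 41 + 27 + 23 + 33 + 25 + 26 + 32 + 29 + 25 + 31) / 12 = 346.0000 / 12 = 28.8333
UCL = X̄̄ + A₂·R̄ = 556.2500 + 0.577 × 28.8333 = 572.8868

572.887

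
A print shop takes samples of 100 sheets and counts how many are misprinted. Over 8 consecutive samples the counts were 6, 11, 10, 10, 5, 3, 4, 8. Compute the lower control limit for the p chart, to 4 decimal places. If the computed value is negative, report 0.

p̄ = Σdᵢ / (k·n) = 57 / (8 × 100) = 0.07125
LCL = p̄ − 3·√(p̄(1−p̄)/n) = 0.07125 − 3 × 0.02572 = -0.00592 → 0 (negative, so LCL = 0)

0.0000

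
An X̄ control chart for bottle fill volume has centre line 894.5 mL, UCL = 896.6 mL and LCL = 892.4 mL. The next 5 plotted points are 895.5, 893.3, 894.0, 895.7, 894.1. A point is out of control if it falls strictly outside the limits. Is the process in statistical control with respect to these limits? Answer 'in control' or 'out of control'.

in control

All 5 points lie within [892.4, 896.6].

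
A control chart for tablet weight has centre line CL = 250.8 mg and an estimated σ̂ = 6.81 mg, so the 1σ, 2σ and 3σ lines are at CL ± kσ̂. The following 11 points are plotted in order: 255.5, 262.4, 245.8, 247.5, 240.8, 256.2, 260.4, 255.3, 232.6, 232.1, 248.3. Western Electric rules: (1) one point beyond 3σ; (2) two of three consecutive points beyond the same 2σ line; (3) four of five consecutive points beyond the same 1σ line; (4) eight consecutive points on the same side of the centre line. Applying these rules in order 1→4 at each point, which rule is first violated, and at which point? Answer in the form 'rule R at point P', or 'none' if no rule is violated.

rule 2 at point 10

Zone of each point (C = within 1σ̂, B = 1σ̂–2σ̂, A = 2σ̂–3σ̂, * = beyond 3σ̂; sign = side of CL): 1:+C, 2:+B, 3:-C, 4:-C, 5:-B, 6:+C, 7:+B, 8:+C, 9:-A, 10:-A, 11:-C
Rule 2 (two of three consecutive points beyond the same 2σ limit) is satisfied at point 10.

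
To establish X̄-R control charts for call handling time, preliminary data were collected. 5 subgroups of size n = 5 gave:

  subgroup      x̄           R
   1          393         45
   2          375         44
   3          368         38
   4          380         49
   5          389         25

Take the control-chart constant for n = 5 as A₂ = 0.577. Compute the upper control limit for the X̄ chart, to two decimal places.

X̄̄ = (393 + 375 + 368 + 380 + 389) / 5 = 1905.0000 / 5 = 381.0000
R̄ = (45 + 44 + 38 + 49 + 25) / 5 = 201.0000 / 5 = 40.2000
UCL = X̄̄ + A₂·R̄ = 381.0000 + 0.577 × 40.2000 = 404.1954

404.20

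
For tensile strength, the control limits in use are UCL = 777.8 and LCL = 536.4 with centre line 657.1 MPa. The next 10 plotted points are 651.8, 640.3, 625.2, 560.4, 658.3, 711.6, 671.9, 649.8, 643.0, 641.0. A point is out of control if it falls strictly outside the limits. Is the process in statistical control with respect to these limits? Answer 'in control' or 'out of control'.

All 10 points lie within [536.4, 777.8].

in control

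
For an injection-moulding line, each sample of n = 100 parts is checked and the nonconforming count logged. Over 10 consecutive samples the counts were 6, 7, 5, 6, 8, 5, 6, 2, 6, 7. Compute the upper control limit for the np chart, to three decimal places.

p̄ = Σdᵢ / (k·n) = 58 / (10 × 100) = 0.05800
UCL = np̄ + 3·√(np̄(1−p̄)) = 5.8000 + 3 × √(5.8000×0.94200) = 5.8000 + 3 × 2.3374 = 12.8123

12.812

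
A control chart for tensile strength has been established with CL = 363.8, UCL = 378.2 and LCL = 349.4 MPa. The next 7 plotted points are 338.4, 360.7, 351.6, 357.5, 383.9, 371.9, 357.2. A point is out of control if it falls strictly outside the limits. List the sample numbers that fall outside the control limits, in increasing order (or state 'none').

1, 5

Compare each point to [349.4, 378.2]: sample 1 = 338.4 < LCL; sample 5 = 383.9 > UCL.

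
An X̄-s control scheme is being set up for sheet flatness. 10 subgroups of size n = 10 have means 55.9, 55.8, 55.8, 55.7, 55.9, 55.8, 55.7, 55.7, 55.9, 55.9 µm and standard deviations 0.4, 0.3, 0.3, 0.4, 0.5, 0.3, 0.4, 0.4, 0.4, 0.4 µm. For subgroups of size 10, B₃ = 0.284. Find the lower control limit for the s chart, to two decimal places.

0.11

s̄ = (0.4 + 0.3 + 0.3 + 0.4 + 0.5 + 0.3 + 0.4 + 0.4 + 0.4 + 0.4) / 10 = 0.3800
LCL_s = B₃·s̄ = 0.284 × 0.3800 = 0.1079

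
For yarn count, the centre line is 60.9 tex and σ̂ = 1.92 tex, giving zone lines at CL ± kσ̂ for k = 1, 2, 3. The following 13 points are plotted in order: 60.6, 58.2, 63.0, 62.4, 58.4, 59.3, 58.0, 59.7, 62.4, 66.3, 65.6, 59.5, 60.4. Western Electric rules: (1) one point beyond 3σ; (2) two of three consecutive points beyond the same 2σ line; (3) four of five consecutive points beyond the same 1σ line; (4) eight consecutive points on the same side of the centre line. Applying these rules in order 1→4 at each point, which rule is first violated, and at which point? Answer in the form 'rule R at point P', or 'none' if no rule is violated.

Zone of each point (C = within 1σ̂, B = 1σ̂–2σ̂, A = 2σ̂–3σ̂, * = beyond 3σ̂; sign = side of CL): 1:-C, 2:-B, 3:+B, 4:+C, 5:-B, 6:-C, 7:-B, 8:-C, 9:+C, 10:+A, 11:+A, 12:-C, 13:-C
Rule 2 (two of three consecutive points beyond the same 2σ limit) is satisfied at point 11.

rule 2 at point 11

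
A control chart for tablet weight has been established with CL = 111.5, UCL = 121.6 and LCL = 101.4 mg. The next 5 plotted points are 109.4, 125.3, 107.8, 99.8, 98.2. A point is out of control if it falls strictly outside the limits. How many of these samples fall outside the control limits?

3

Compare each point to [101.4, 121.6]: sample 2 = 125.3 > UCL; sample 4 = 99.8 < LCL; sample 5 = 98.2 < LCL.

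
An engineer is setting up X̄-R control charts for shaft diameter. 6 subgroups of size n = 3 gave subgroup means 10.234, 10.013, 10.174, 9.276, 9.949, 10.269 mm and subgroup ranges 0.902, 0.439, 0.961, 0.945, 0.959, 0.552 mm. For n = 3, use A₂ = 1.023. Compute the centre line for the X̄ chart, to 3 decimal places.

X̄̄ = (10.234 + 10.013 + 10.174 + 9.276 + 9.949 + 10.269) / 6 = 59.9150 / 6 = 9.9858
CL = X̄̄ = 9.9858

9.986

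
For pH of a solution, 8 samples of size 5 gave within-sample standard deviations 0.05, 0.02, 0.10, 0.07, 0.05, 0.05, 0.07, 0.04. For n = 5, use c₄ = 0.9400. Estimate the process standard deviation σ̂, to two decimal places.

s̄ = (0.05 + 0.02 + 0.10 + 0.07 + 0.05 + 0.05 + 0.07 + 0.04) / 8 = 0.0563
σ̂ = s̄ / c₄ = 0.0563 / 0.9400 = 0.0598

0.06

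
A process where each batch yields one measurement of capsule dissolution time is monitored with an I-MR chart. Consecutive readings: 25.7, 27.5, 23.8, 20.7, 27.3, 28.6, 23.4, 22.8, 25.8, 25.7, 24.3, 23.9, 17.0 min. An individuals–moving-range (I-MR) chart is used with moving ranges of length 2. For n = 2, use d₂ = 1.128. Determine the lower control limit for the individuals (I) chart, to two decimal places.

X̄ = (25.7 + 27.5 + 23.8 + 20.7 + 27.3 + 28.6 + 23.4 + 22.8 + 25.8 + 25.7 + 24.3 + 23.9 + 17.0) / 13 = 24.3462
Moving ranges: 1.8, 3.7, 3.1, 6.6, 1.3, 5.2, 0.6, 3.0, 0.1, 1.4, 0.4, 6.9; M̄R̄ = 34.1000 / 12 = 2.8417
LCL = X̄ − 3·M̄R̄/d₂ = 24.3462 − 3 × 2.8417 / 1.128 = 16.7885

16.79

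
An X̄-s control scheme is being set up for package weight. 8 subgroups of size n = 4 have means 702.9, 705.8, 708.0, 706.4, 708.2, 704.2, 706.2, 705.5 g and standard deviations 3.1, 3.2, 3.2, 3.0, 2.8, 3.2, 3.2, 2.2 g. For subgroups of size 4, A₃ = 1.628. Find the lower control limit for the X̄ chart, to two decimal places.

701.04

X̄̄ = (702.9 + 705.8 + 708.0 + 706.4 + 708.2 + 704.2 + 706.2 + 705.5) / 8 = 705.9000
s̄ = (3.1 + 3.2 + 3.2 + 3.0 + 2.8 + 3.2 + 3.2 + 2.2) / 8 = 2.9875
LCL = X̄̄ − A₃·s̄ = 705.9000 − 1.628 × 2.9875 = 701.0363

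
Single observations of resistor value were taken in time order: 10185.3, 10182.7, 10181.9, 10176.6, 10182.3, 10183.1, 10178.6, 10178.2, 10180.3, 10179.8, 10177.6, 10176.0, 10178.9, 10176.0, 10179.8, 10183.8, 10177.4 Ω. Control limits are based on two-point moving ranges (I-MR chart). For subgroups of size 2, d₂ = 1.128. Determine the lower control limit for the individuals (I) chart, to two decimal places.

X̄ = (10185.3 + 10182.7 + 10181.9 + 10176.6 + 10182.3 + 10183.1 + 10178.6 + 10178.2 + 10180.3 + 10179.8 + 10177.6 + 10176.0 + 10178.9 + 10176.0 + 10179.8 + 10183.8 + 10177.4) / 17 = 10179.9000
Moving ranges: 2.6, 0.8, 5.3, 5.7, 0.8, 4.5, 0.4, 2.1, 0.5, 2.2, 1.6, 2.9, 2.9, 3.8, 4.0, 6.4; M̄R̄ = 46.5000 / 16 = 2.9062
LCL = X̄ − 3·M̄R̄/d₂ = 10179.9000 − 3 × 2.9062 / 1.128 = 10172.1706

10172.17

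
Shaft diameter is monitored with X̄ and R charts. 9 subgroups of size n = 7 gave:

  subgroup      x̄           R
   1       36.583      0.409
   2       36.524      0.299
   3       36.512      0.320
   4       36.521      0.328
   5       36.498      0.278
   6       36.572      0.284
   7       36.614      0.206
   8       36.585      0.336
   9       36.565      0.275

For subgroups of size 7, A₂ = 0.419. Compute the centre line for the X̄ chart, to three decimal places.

36.553

X̄̄ = (36.583 + 36.524 + 36.512 + 36.521 + 36.498 + 36.572 + 36.614 + 36.585 + 36.565) / 9 = 328.9740 / 9 = 36.5527
CL = X̄̄ = 36.5527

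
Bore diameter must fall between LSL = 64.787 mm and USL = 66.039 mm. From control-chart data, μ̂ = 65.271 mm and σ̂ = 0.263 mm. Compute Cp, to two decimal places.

0.79

Cp = (USL − LSL) / (6σ̂) = (66.039 − 64.787) / (6 × 0.263) = 1.2520 / 1.5780 = 0.7934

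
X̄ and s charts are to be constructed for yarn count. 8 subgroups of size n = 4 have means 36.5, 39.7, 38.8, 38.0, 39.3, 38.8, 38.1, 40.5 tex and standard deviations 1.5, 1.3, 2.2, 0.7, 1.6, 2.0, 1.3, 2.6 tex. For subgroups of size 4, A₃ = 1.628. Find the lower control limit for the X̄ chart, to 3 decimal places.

36.026

X̄̄ = (36.5 + 39.7 + 38.8 + 38.0 + 39.3 + 38.8 + 38.1 + 40.5) / 8 = 38.7125
s̄ = (1.5 + 1.3 + 2.2 + 0.7 + 1.6 + 2.0 + 1.3 + 2.6) / 8 = 1.6500
LCL = X̄̄ − A₃·s̄ = 38.7125 − 1.628 × 1.6500 = 36.0263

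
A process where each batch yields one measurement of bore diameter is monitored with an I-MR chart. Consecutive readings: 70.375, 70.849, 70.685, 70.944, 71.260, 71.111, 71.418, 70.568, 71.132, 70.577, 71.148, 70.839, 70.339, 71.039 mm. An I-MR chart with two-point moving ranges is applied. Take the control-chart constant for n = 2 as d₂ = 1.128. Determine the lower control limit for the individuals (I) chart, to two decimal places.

X̄ = (70.375 + 70.849 + 70.685 + 70.944 + 71.260 + 71.111 + 71.418 + 70.568 + 71.132 + 70.577 + 71.148 + 70.839 + 70.339 + 71.039) / 14 = 70.8774
Moving ranges: 0.474, 0.164, 0.259, 0.316, 0.149, 0.307, 0.850, 0.564, 0.555, 0.571, 0.309, 0.500, 0.700; M̄R̄ = 5.7180 / 13 = 0.4398
LCL = X̄ − 3·M̄R̄/d₂ = 70.8774 − 3 × 0.4398 / 1.128 = 69.7076

69.71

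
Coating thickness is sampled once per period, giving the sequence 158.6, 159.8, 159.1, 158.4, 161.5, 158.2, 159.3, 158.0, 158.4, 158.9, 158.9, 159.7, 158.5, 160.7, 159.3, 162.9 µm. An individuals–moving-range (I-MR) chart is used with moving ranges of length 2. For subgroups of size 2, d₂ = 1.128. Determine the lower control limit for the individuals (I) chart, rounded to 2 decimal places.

X̄ = (158.6 + 159.8 + 159.1 + 158.4 + 161.5 + 158.2 + 159.3 + 158.0 + 158.4 + 158.9 + 158.9 + 159.7 + 158.5 + 160.7 + 159.3 + 162.9) / 16 = 159.3875
Moving ranges: 1.2, 0.7, 0.7, 3.1, 3.3, 1.1, 1.3, 0.4, 0.5, 0.0, 0.8, 1.2, 2.2, 1.4, 3.6; M̄R̄ = 21.5000 / 15 = 1.4333
LCL = X̄ − 3·M̄R̄/d₂ = 159.3875 − 3 × 1.4333 / 1.128 = 155.5754

155.58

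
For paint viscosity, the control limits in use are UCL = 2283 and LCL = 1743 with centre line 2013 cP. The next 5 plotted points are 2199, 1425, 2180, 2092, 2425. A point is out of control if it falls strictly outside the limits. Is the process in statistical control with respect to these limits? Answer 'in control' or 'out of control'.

out of control

Compare each point to [1743, 2283]: sample 2 = 1425 < LCL; sample 5 = 2425 > UCL.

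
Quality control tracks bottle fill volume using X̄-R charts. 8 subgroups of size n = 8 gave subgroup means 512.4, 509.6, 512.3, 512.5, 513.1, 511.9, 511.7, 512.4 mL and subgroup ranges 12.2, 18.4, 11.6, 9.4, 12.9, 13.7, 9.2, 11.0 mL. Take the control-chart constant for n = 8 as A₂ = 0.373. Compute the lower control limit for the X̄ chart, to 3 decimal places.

507.400

X̄̄ = (512.4 + 509.6 + 512.3 + 512.5 + 513.1 + 511.9 + 511.7 + 512.4) / 8 = 4095.9000 / 8 = 511.9875
R̄ = (12.2 + 18.4 + 11.6 + 9.4 + 12.9 + 13.7 + 9.2 + 11.0) / 8 = 98.4000 / 8 = 12.3000
LCL = X̄̄ − A₂·R̄ = 511.9875 − 0.373 × 12.3000 = 507.3996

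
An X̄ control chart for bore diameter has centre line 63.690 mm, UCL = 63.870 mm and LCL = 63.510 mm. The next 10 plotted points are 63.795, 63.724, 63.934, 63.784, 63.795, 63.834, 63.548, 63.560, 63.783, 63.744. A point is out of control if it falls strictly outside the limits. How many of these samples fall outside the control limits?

Compare each point to [63.510, 63.870]: sample 3 = 63.934 > UCL.

1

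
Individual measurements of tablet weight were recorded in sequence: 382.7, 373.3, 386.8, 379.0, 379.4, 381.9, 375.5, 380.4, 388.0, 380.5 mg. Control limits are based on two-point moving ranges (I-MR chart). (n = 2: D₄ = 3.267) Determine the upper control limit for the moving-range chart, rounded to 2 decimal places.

21.78

Moving ranges: 9.4, 13.5, 7.8, 0.4, 2.5, 6.4, 4.9, 7.6, 7.5; M̄R̄ = 60.0000 / 9 = 6.6667
UCL_MR = D₄·M̄R̄ = 3.267 × 6.6667 = 21.7800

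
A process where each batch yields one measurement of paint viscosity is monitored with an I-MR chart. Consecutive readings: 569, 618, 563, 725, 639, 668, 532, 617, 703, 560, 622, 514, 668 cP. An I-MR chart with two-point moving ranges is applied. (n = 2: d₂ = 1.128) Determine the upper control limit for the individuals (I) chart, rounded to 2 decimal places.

X̄ = (569 + 618 + 563 + 725 + 639 + 668 + 532 + 617 + 703 + 560 + 622 + 514 + 668) / 13 = 615.2308
Moving ranges: 49, 55, 162, 86, 29, 136, 85, 86, 143, 62, 108, 154; M̄R̄ = 1155.0000 / 12 = 96.2500
UCL = X̄ + 3·M̄R̄/d₂ = 615.2308 + 3 × 96.2500 / 1.128 = 871.2148

871.21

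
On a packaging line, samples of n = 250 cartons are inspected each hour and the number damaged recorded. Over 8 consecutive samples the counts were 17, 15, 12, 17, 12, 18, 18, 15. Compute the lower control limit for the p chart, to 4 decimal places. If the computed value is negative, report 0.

p̄ = Σdᵢ / (k·n) = 124 / (8 × 250) = 0.06200
LCL = p̄ − 3·√(p̄(1−p̄)/n) = 0.06200 − 3 × 0.01525 = 0.01624

0.0162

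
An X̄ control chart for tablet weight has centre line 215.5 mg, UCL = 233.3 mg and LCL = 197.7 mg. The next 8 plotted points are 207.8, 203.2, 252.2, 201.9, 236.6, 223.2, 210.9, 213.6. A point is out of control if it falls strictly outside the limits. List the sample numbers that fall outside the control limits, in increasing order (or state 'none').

3, 5

Compare each point to [197.7, 233.3]: sample 3 = 252.2 > UCL; sample 5 = 236.6 > UCL.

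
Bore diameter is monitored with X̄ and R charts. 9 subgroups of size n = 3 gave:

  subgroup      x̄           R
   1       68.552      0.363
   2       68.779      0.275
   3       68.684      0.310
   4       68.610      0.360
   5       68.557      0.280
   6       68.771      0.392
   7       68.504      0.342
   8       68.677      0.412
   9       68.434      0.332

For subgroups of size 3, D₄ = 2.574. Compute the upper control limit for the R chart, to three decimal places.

R̄ = (0.363 + 0.275 + 0.310 + 0.360 + 0.280 + 0.392 + 0.342 + 0.412 + 0.332) / 9 = 3.0660 / 9 = 0.3407
UCL_R = D₄·R̄ = 2.574 × 0.3407 = 0.8769

0.877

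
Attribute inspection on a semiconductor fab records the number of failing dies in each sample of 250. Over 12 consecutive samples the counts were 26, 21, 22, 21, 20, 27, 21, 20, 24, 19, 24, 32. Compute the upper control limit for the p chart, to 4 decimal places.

0.1473

p̄ = Σdᵢ / (k·n) = 277 / (12 × 250) = 0.09233
UCL = p̄ + 3·√(p̄(1−p̄)/n) = 0.09233 + 3 × √(0.09233×0.90767/250) = 0.09233 + 3 × 0.01831 = 0.14726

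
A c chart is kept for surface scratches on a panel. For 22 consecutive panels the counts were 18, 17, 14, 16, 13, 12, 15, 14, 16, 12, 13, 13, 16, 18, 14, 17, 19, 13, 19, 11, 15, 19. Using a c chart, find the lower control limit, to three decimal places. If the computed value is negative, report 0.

3.493

c̄ = (18 + 17 + 14 + 16 + 13 + 12 + 15 + 14 + 16 + 12 + 13 + 13 + 16 + 18 + 14 + 17 + 19 + 13 + 19 + 11 + 15 + 19) / 22 = 334 / 22 = 15.1818
LCL = c̄ − 3√c̄ = 15.1818 − 3 × 3.8964 = 3.4927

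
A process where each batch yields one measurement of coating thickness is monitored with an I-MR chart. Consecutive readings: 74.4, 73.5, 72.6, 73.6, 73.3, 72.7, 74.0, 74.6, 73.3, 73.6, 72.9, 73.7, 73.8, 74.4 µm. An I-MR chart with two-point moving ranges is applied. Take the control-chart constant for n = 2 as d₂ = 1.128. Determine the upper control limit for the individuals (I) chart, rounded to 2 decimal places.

75.52

X̄ = (74.4 + 73.5 + 72.6 + 73.6 + 73.3 + 72.7 + 74.0 + 74.6 + 73.3 + 73.6 + 72.9 + 73.7 + 73.8 + 74.4) / 14 = 73.6000
Moving ranges: 0.9, 0.9, 1.0, 0.3, 0.6, 1.3, 0.6, 1.3, 0.3, 0.7, 0.8, 0.1, 0.6; M̄R̄ = 9.4000 / 13 = 0.7231
UCL = X̄ + 3·M̄R̄/d₂ = 73.6000 + 3 × 0.7231 / 1.128 = 75.5231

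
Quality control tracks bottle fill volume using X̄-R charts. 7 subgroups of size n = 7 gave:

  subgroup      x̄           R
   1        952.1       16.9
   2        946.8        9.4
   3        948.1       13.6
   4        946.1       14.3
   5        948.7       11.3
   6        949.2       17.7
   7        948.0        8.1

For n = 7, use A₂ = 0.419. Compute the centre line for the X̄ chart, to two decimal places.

X̄̄ = (952.1 + 946.8 + 948.1 + 946.1 + 948.7 + 949.2 + 948.0) / 7 = 6639.0000 / 7 = 948.4286
CL = X̄̄ = 948.4286

948.43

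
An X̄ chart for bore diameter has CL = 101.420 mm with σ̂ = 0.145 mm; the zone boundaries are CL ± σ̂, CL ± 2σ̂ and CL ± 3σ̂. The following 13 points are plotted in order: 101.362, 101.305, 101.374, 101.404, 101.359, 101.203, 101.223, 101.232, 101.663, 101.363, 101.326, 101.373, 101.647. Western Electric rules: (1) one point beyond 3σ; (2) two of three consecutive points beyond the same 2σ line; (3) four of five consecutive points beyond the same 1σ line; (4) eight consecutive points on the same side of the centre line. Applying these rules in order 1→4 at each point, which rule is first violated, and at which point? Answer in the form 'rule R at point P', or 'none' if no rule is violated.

Zone of each point (C = within 1σ̂, B = 1σ̂–2σ̂, A = 2σ̂–3σ̂, * = beyond 3σ̂; sign = side of CL): 1:-C, 2:-C, 3:-C, 4:-C, 5:-C, 6:-B, 7:-B, 8:-B, 9:+B, 10:-C, 11:-C, 12:-C, 13:+B
Rule 4 (eight consecutive points on the same side of the centre line) is satisfied at point 8.

rule 4 at point 8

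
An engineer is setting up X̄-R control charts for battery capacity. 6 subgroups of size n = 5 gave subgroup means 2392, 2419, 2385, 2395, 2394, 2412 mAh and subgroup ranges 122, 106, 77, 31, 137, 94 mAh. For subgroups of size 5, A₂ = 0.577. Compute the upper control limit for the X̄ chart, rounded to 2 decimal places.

X̄̄ = (2392 + 2419 + 2385 + 2395 + 2394 + 2412) / 6 = 14397.0000 / 6 = 2399.5000
R̄ = (122 + 106 + 77 + 31 + 137 + 94) / 6 = 567.0000 / 6 = 94.5000
UCL = X̄̄ + A₂·R̄ = 2399.5000 + 0.577 × 94.5000 = 2454.0265

2454.03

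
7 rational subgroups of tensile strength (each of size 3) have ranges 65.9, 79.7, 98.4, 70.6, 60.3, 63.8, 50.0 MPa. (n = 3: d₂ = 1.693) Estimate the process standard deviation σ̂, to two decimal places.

R̄ = (65.9 + 79.7 + 98.4 + 70.6 + 60.3 + 63.8 + 50.0) / 7 = 69.8143
σ̂ = R̄ / d₂ = 69.8143 / 1.693 = 41.2370

41.24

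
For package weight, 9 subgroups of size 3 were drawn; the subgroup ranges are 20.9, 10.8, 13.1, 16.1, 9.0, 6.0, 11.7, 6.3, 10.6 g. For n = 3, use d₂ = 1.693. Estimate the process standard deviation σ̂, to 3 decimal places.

R̄ = (20.9 + 10.8 + 13.1 + 16.1 + 9.0 + 6.0 + 11.7 + 6.3 + 10.6) / 9 = 11.6111
σ̂ = R̄ / d₂ = 11.6111 / 1.693 = 6.8583

6.858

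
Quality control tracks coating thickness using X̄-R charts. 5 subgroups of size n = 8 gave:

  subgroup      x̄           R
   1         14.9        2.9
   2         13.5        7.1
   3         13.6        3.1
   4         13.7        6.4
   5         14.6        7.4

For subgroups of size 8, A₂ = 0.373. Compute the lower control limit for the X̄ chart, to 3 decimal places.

X̄̄ = (14.9 + 13.5 + 13.6 + 13.7 + 14.6) / 5 = 70.3000 / 5 = 14.0600
R̄ = (2.9 + 7.1 + 3.1 + 6.4 + 7.4) / 5 = 26.9000 / 5 = 5.3800
LCL = X̄̄ − A₂·R̄ = 14.0600 − 0.373 × 5.3800 = 12.0533

12.053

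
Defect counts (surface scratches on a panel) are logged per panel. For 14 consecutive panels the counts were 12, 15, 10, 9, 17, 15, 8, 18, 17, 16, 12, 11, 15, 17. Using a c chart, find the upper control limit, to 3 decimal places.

24.824

c̄ = (12 + 15 + 10 + 9 + 17 + 15 + 8 + 18 + 17 + 16 + 12 + 11 + 15 + 17) / 14 = 192 / 14 = 13.7143
UCL = c̄ + 3√c̄ = 13.7143 + 3 × √13.7143 = 13.7143 + 3 × 3.7033 = 24.8241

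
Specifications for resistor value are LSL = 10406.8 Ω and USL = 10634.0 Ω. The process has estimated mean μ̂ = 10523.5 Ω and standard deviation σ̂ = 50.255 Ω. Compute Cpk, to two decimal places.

Cpu = (USL − μ̂) / (3σ̂) = (10634.0 − 10523.5) / (3 × 50.255) = 0.7329; Cpl = (μ̂ − LSL) / (3σ̂) = (10523.5 − 10406.8) / (3 × 50.255) = 0.7741; Cpk = min(Cpu, Cpl) = 0.7329

0.73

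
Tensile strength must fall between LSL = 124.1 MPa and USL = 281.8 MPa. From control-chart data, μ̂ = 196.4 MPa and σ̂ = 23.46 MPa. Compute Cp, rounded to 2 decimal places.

1.12

Cp = (USL − LSL) / (6σ̂) = (281.8 − 124.1) / (6 × 23.46) = 157.7000 / 140.7600 = 1.1203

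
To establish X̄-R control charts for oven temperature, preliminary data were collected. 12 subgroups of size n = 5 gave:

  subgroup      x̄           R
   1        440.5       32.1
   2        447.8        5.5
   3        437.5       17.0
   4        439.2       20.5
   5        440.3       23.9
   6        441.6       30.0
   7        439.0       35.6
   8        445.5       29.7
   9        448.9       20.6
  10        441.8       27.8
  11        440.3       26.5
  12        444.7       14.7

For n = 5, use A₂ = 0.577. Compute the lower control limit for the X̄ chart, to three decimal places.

428.607

X̄̄ = (440.5 + 447.8 + 437.5 + 439.2 + 440.3 + 441.6 + 439.0 + 445.5 + 448.9 + 441.8 + 440.3 + 444.7) / 12 = 5307.1000 / 12 = 442.2583
R̄ = (32.1 + 5.5 + 17.0 + 20.5 + 23.9 + 30.0 + 35.6 + 29.7 + 20.6 + 27.8 + 26.5 + 14.7) / 12 = 283.9000 / 12 = 23.6583
LCL = X̄̄ − A₂·R̄ = 442.2583 − 0.577 × 23.6583 = 428.6075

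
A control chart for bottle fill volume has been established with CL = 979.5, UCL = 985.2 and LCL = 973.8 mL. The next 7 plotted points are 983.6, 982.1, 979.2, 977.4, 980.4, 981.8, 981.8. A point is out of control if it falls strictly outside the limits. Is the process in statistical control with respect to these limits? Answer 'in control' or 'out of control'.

in control

All 7 points lie within [973.8, 985.2].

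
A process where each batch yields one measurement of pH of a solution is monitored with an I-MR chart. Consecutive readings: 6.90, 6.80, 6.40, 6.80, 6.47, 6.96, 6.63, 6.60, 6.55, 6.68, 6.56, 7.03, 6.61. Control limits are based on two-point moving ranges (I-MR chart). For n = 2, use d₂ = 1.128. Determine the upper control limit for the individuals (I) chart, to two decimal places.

X̄ = (6.90 + 6.80 + 6.40 + 6.80 + 6.47 + 6.96 + 6.63 + 6.60 + 6.55 + 6.68 + 6.56 + 7.03 + 6.61) / 13 = 6.6915
Moving ranges: 0.10, 0.40, 0.40, 0.33, 0.49, 0.33, 0.03, 0.05, 0.13, 0.12, 0.47, 0.42; M̄R̄ = 3.2700 / 12 = 0.2725
UCL = X̄ + 3·M̄R̄/d₂ = 6.6915 + 3 × 0.2725 / 1.128 = 7.4163

7.42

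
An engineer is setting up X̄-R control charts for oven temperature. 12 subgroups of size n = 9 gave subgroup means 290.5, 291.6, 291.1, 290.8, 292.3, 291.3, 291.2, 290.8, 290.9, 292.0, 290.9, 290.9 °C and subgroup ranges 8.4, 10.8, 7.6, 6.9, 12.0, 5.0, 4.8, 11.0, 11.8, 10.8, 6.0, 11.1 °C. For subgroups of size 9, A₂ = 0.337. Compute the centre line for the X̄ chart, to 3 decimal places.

291.192

X̄̄ = (290.5 + 291.6 + 291.1 + 290.8 + 292.3 + 291.3 + 291.2 + 290.8 + 290.9 + 292.0 + 290.9 + 290.9) / 12 = 3494.3000 / 12 = 291.1917
CL = X̄̄ = 291.1917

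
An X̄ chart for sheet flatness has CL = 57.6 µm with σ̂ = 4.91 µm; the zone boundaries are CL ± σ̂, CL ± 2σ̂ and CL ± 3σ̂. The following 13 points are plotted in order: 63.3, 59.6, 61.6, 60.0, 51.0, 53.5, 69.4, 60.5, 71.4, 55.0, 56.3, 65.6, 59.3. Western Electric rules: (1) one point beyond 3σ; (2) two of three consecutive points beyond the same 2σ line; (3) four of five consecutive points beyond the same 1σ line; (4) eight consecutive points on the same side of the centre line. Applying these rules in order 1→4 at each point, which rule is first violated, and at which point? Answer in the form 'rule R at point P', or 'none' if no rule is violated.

Zone of each point (C = within 1σ̂, B = 1σ̂–2σ̂, A = 2σ̂–3σ̂, * = beyond 3σ̂; sign = side of CL): 1:+B, 2:+C, 3:+C, 4:+C, 5:-B, 6:-C, 7:+A, 8:+C, 9:+A, 10:-C, 11:-C, 12:+B, 13:+C
Rule 2 (two of three consecutive points beyond the same 2σ limit) is satisfied at point 9.

rule 2 at point 9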